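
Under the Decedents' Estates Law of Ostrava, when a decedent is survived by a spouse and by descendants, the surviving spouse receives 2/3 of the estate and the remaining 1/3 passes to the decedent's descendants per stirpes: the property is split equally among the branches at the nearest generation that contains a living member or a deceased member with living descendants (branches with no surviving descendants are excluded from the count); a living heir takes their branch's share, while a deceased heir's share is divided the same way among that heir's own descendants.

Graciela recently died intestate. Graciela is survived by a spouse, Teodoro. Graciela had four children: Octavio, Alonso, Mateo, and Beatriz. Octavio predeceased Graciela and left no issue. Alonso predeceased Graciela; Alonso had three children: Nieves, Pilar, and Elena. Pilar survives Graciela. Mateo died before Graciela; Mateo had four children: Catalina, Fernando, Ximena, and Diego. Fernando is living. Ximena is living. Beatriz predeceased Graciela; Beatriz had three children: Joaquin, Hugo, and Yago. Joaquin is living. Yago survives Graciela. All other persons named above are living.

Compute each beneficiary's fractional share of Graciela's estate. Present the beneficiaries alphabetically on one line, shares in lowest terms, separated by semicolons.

Catalina 1/36; Diego 1/36; Elena 1/27; Fernando 1/36; Hugo 1/27; Joaquin 1/27; Nieves 1/27; Pilar 1/27; Teodoro 2/3; Ximena 1/36; Yago 1/27

Teodoro, as surviving spouse, takes 2/3.
The remaining 1/3 passes to Graciela's descendants per stirpes.
Octavio left no surviving issue, so that branch lapses and is disregarded.
The 1/3 is divided into 3 equal shares of 1/9 among Alonso, Mateo, Beatriz.
Alonso predeceased; the 1/9 allotted to Alonso's branch passes to Alonso's issue by representation.
The 1/9 is divided into 3 equal shares of 1/27 among Nieves, Pilar, Elena.
Nieves is living and takes 1/27.
Pilar is living and takes 1/27.
Elena is living and takes 1/27.
Mateo predeceased; the 1/9 allotted to Mateo's branch passes to Mateo's issue by representation.
The 1/9 is divided into 4 equal shares of 1/36 among Catalina, Fernando, Ximena, Diego.
Catalina is living and takes 1/36.
Fernando is living and takes 1/36.
Ximena is living and takes 1/36.
Diego is living and takes 1/36.
Beatriz predeceased; the 1/9 allotted to Beatriz's branch passes to Beatriz's issue by representation.
The 1/9 is divided into 3 equal shares of 1/27 among Joaquin, Hugo, Yago.
Joaquin is living and takes 1/27.
Hugo is living and takes 1/27.
Yago is living and takes 1/27.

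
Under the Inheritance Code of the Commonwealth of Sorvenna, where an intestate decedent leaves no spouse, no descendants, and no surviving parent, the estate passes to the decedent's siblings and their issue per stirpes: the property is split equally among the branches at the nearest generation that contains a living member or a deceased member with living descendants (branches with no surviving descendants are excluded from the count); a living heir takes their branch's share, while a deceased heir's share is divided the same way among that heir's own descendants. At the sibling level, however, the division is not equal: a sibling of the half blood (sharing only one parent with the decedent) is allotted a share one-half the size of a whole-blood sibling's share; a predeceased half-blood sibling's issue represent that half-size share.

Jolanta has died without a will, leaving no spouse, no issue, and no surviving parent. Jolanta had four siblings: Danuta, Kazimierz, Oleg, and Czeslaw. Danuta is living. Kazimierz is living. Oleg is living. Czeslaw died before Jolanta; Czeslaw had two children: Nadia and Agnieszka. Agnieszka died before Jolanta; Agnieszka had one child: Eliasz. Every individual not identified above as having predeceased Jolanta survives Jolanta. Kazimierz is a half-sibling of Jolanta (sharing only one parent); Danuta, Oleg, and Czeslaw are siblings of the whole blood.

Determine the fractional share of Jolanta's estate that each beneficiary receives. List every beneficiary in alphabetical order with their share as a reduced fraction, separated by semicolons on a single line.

No spouse, descendants, or parent survives, so the estate passes to Jolanta's siblings per stirpes.
Half-blood siblings count for one-half the weight of whole-blood siblings at the initial division.
Dividing 1 in proportion to weights (total weight 7/2): Danuta (weight 1) → 2/7; Kazimierz (weight 1/2) → 1/7; Oleg (weight 1) → 2/7; Czeslaw (weight 1) → 2/7.
Danuta is living and takes 2/7.
Kazimierz is living and takes 1/7.
Oleg is living and takes 2/7.
Czeslaw predeceased; the 2/7 allotted to Czeslaw's branch passes to Czeslaw's issue by representation.
The 2/7 is divided into 2 equal shares of 1/7 among Nadia, Agnieszka.
Nadia is living and takes 1/7.
Agnieszka predeceased; the 1/7 allotted to Agnieszka's branch passes to Agnieszka's issue by representation.
Eliasz is the sole taker at this level and receives the full 1/7.

Danuta 2/7; Eliasz 1/7; Kazimierz 1/7; Nadia 1/7; Oleg 2/7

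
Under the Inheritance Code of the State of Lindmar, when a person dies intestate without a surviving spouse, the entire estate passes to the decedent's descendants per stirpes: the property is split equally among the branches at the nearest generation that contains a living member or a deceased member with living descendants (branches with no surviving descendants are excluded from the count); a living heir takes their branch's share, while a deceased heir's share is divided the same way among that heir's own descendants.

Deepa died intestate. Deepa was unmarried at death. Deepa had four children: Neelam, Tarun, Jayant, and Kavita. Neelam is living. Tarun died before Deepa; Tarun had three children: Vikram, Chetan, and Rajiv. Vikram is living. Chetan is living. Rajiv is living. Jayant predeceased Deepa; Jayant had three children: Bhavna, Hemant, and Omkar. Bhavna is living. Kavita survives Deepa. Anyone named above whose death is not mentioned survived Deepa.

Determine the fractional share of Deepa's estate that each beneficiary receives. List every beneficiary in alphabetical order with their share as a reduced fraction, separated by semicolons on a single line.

Bhavna 1/12; Chetan 1/12; Hemant 1/12; Kavita 1/4; Neelam 1/4; Omkar 1/12; Rajiv 1/12; Vikram 1/12

There is no surviving spouse, so the entire estate passes to Deepa's descendants per stirpes.
The estate is divided into 4 equal shares of 1/4 among Neelam, Tarun, Jayant, Kavita.
Neelam is living and takes 1/4.
Tarun predeceased; the 1/4 allotted to Tarun's branch passes to Tarun's issue by representation.
The 1/4 is divided into 3 equal shares of 1/12 among Vikram, Chetan, Rajiv.
Vikram is living and takes 1/12.
Chetan is living and takes 1/12.
Rajiv is living and takes 1/12.
Jayant predeceased; the 1/4 allotted to Jayant's branch passes to Jayant's issue by representation.
The 1/4 is divided into 3 equal shares of 1/12 among Bhavna, Hemant, Omkar.
Bhavna is living and takes 1/12.
Hemant is living and takes 1/12.
Omkar is living and takes 1/12.
Kavita is living and takes 1/4.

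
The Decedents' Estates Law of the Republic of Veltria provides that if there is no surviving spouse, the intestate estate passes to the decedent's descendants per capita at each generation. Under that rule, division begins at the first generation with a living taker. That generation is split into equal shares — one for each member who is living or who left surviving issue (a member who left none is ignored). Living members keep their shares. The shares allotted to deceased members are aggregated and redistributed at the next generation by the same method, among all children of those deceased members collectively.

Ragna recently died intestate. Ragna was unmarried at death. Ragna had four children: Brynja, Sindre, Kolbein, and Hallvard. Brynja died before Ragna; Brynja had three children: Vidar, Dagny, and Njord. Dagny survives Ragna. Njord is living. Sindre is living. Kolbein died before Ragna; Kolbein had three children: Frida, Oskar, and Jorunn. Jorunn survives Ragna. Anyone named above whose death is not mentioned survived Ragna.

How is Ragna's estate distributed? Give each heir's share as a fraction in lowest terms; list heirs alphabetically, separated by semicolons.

Dagny 1/12; Frida 1/12; Hallvard 1/4; Jorunn 1/12; Njord 1/12; Oskar 1/12; Sindre 1/4; Vidar 1/12

There is no surviving spouse, so the entire estate passes to Ragna's descendants per capita at each generation.
At generation 1 (Brynja, Sindre, Kolbein, Hallvard) there are 4 shares of (1)/4 = 1/4 each.
Living: Sindre and Hallvard — each takes 1/4.
Deceased: Brynja and Kolbein. Their combined 1/2 is pooled and carried to generation 2.
At generation 2 (Vidar, Dagny, Njord, Frida, Oskar, Jorunn) there are 6 shares of (1/2)/6 = 1/12 each.
Living: Vidar, Dagny, Njord, Frida, Oskar, and Jorunn — each takes 1/12.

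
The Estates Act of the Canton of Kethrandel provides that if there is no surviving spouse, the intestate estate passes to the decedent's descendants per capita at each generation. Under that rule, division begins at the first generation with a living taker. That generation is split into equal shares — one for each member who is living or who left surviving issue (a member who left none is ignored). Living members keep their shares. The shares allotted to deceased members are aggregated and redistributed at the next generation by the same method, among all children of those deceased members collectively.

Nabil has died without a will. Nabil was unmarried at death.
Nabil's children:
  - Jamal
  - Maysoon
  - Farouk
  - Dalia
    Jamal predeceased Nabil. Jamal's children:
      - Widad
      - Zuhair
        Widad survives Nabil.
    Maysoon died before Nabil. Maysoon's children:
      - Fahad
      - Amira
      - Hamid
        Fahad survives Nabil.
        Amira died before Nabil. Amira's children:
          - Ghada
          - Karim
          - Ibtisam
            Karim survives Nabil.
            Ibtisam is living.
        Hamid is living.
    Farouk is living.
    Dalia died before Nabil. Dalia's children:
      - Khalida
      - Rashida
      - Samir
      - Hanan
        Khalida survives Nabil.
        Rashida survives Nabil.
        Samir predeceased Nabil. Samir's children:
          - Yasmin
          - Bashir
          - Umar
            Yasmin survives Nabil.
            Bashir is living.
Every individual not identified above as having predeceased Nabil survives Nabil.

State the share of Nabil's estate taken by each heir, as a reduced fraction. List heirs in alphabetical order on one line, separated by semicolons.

There is no surviving spouse, so the entire estate passes to Nabil's descendants per capita at each generation.
At generation 1 (Jamal, Maysoon, Farouk, Dalia) there are 4 shares of (1)/4 = 1/4 each.
Living: Farouk — each takes 1/4.
Deceased: Jamal, Maysoon, and Dalia. Their combined 3/4 is pooled and carried to generation 2.
At generation 2 (Widad, Zuhair, Fahad, Amira, Hamid, Khalida, Rashida, Samir, Hanan) there are 9 shares of (3/4)/9 = 1/12 each.
Living: Widad, Zuhair, Fahad, Hamid, Khalida, Rashida, and Hanan — each takes 1/12.
Deceased: Amira and Samir. Their combined 1/6 is pooled and carried to generation 3.
At generation 3 (Ghada, Karim, Ibtisam, Yasmin, Bashir, Umar) there are 6 shares of (1/6)/6 = 1/36 each.
Living: Ghada, Karim, Ibtisam, Yasmin, Bashir, and Umar — each takes 1/36.

Bashir 1/36; Fahad 1/12; Farouk 1/4; Ghada 1/36; Hamid 1/12; Hanan 1/12; Ibtisam 1/36; Karim 1/36; Khalida 1/12; Rashida 1/12; Umar 1/36; Widad 1/12; Yasmin 1/36; Zuhair 1/12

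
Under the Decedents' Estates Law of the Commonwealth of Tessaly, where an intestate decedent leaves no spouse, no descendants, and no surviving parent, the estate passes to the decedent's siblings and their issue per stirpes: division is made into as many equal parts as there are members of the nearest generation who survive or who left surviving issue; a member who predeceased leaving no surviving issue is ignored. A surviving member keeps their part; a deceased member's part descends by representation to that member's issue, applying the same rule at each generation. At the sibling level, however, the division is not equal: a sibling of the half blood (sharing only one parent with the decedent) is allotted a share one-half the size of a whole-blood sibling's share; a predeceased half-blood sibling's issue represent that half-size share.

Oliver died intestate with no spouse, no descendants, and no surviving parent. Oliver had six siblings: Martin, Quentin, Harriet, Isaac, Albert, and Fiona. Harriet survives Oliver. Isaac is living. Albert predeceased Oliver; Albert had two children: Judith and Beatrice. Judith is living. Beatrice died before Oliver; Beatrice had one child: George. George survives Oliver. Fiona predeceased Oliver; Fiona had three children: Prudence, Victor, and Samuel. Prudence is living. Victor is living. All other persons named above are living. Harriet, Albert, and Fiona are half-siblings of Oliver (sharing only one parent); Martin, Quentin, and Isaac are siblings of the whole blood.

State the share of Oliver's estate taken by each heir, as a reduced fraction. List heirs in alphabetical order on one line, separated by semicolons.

George 1/18; Harriet 1/9; Isaac 2/9; Judith 1/18; Martin 2/9; Prudence 1/27; Quentin 2/9; Samuel 1/27; Victor 1/27

No spouse, descendants, or parent survives, so the estate passes to Oliver's siblings per stirpes.
Half-blood siblings count for one-half the weight of whole-blood siblings at the initial division.
Dividing 1 in proportion to weights (total weight 9/2): Martin (weight 1) → 2/9; Quentin (weight 1) → 2/9; Harriet (weight 1/2) → 1/9; Isaac (weight 1) → 2/9; Albert (weight 1/2) → 1/9; Fiona (weight 1/2) → 1/9.
Martin is living and takes 2/9.
Quentin is living and takes 2/9.
Harriet is living and takes 1/9.
Isaac is living and takes 2/9.
Albert predeceased; the 1/9 allotted to Albert's branch passes to Albert's issue by representation.
The 1/9 is divided into 2 equal shares of 1/18 among Judith, Beatrice.
Judith is living and takes 1/18.
Beatrice predeceased; the 1/18 allotted to Beatrice's branch passes to Beatrice's issue by representation.
George is the sole taker at this level and receives the full 1/18.
Fiona predeceased; the 1/9 allotted to Fiona's branch passes to Fiona's issue by representation.
The 1/9 is divided into 3 equal shares of 1/27 among Prudence, Victor, Samuel.
Prudence is living and takes 1/27.
Victor is living and takes 1/27.
Samuel is living and takes 1/27.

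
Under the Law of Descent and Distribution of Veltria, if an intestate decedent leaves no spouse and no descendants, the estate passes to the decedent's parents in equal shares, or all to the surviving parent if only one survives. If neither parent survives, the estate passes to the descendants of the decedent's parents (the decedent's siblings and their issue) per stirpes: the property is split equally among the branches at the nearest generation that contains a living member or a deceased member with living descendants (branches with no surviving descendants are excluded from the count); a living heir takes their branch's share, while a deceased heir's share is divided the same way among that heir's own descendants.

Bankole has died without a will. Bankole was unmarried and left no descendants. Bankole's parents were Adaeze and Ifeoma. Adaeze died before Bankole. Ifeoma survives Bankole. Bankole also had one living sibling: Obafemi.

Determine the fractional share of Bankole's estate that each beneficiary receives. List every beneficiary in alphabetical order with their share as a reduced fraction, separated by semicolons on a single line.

Ifeoma 1

Only one parent, Ifeoma, survives, so Ifeoma takes the entire estate. The siblings take nothing because a surviving parent has priority.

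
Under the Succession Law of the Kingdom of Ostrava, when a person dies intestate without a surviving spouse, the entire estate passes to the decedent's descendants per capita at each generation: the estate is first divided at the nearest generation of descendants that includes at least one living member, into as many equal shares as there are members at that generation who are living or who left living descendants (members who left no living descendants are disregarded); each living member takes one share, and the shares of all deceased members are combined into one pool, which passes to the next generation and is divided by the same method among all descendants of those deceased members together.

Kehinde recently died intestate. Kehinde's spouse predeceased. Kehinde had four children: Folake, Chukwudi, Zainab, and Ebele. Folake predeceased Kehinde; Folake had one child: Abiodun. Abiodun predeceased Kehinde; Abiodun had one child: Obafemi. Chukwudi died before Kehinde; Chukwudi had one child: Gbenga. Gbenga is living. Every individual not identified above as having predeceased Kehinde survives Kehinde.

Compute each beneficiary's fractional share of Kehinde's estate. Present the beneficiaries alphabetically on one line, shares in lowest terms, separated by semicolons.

There is no surviving spouse, so the entire estate passes to Kehinde's descendants per capita at each generation.
At generation 1 (Folake, Chukwudi, Zainab, Ebele) there are 4 shares of (1)/4 = 1/4 each.
Living: Zainab and Ebele — each takes 1/4.
Deceased: Folake and Chukwudi. Their combined 1/2 is pooled and carried to generation 2.
At generation 2 (Abiodun, Gbenga) there are 2 shares of (1/2)/2 = 1/4 each.
Living: Gbenga — each takes 1/4.
Deceased: Abiodun. That 1/4 share is carried to generation 3.
At generation 3 (Obafemi) there are 1 shares of (1/4)/1 = 1/4 each.
Living: Obafemi — each takes 1/4.

Ebele 1/4; Gbenga 1/4; Obafemi 1/4; Zainab 1/4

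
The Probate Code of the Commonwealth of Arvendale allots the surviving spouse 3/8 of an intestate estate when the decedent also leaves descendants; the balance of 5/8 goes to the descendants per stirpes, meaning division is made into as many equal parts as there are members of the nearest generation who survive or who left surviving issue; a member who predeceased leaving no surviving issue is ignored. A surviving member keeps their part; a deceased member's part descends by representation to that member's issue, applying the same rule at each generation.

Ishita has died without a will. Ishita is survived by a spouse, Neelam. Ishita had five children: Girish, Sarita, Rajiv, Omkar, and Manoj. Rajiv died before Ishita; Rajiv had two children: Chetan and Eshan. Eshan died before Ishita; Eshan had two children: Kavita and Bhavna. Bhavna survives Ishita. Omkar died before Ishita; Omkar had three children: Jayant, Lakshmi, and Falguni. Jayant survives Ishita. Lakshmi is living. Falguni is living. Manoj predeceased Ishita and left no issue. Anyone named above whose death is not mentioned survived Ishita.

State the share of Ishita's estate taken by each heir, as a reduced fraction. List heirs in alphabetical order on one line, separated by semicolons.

Bhavna 5/128; Chetan 5/64; Falguni 5/96; Girish 5/32; Jayant 5/96; Kavita 5/128; Lakshmi 5/96; Neelam 3/8; Sarita 5/32

Neelam, as surviving spouse, takes 3/8.
The remaining 5/8 passes to Ishita's descendants per stirpes.
Manoj left no surviving issue, so that branch lapses and is disregarded.
The 5/8 is divided into 4 equal shares of 5/32 among Girish, Sarita, Rajiv, Omkar.
Girish is living and takes 5/32.
Sarita is living and takes 5/32.
Rajiv predeceased; the 5/32 allotted to Rajiv's branch passes to Rajiv's issue by representation.
The 5/32 is divided into 2 equal shares of 5/64 among Chetan, Eshan.
Chetan is living and takes 5/64.
Eshan predeceased; the 5/64 allotted to Eshan's branch passes to Eshan's issue by representation.
The 5/64 is divided into 2 equal shares of 5/128 among Kavita, Bhavna.
Kavita is living and takes 5/128.
Bhavna is living and takes 5/128.
Omkar predeceased; the 5/32 allotted to Omkar's branch passes to Omkar's issue by representation.
The 5/32 is divided into 3 equal shares of 5/96 among Jayant, Lakshmi, Falguni.
Jayant is living and takes 5/96.
Lakshmi is living and takes 5/96.
Falguni is living and takes 5/96.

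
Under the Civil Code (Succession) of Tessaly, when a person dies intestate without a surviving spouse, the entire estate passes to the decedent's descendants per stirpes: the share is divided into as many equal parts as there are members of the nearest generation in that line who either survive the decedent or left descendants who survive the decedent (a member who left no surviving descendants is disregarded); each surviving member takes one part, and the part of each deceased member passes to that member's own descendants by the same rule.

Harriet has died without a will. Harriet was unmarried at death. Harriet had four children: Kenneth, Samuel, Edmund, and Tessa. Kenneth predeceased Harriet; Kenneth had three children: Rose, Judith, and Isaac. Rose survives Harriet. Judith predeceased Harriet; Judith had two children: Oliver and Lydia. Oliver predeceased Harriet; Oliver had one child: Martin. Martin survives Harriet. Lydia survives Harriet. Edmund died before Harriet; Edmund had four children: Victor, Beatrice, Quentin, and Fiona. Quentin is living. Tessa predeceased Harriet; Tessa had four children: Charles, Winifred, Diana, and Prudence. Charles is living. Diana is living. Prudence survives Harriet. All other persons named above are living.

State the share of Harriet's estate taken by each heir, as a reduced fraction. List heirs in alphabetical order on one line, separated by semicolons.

There is no surviving spouse, so the entire estate passes to Harriet's descendants per stirpes.
The estate is divided into 4 equal shares of 1/4 among Kenneth, Samuel, Edmund, Tessa.
Kenneth predeceased; the 1/4 allotted to Kenneth's branch passes to Kenneth's issue by representation.
The 1/4 is divided into 3 equal shares of 1/12 among Rose, Judith, Isaac.
Rose is living and takes 1/12.
Judith predeceased; the 1/12 allotted to Judith's branch passes to Judith's issue by representation.
The 1/12 is divided into 2 equal shares of 1/24 among Oliver, Lydia.
Oliver predeceased; the 1/24 allotted to Oliver's branch passes to Oliver's issue by representation.
Martin is the sole taker at this level and receives the full 1/24.
Lydia is living and takes 1/24.
Isaac is living and takes 1/12.
Samuel is living and takes 1/4.
Edmund predeceased; the 1/4 allotted to Edmund's branch passes to Edmund's issue by representation.
The 1/4 is divided into 4 equal shares of 1/16 among Victor, Beatrice, Quentin, Fiona.
Victor is living and takes 1/16.
Beatrice is living and takes 1/16.
Quentin is living and takes 1/16.
Fiona is living and takes 1/16.
Tessa predeceased; the 1/4 allotted to Tessa's branch passes to Tessa's issue by representation.
The 1/4 is divided into 4 equal shares of 1/16 among Charles, Winifred, Diana, Prudence.
Charles is living and takes 1/16.
Winifred is living and takes 1/16.
Diana is living and takes 1/16.
Prudence is living and takes 1/16.

Beatrice 1/16; Charles 1/16; Diana 1/16; Fiona 1/16; Isaac 1/12; Lydia 1/24; Martin 1/24; Prudence 1/16; Quentin 1/16; Rose 1/12; Samuel 1/4; Victor 1/16; Winifred 1/16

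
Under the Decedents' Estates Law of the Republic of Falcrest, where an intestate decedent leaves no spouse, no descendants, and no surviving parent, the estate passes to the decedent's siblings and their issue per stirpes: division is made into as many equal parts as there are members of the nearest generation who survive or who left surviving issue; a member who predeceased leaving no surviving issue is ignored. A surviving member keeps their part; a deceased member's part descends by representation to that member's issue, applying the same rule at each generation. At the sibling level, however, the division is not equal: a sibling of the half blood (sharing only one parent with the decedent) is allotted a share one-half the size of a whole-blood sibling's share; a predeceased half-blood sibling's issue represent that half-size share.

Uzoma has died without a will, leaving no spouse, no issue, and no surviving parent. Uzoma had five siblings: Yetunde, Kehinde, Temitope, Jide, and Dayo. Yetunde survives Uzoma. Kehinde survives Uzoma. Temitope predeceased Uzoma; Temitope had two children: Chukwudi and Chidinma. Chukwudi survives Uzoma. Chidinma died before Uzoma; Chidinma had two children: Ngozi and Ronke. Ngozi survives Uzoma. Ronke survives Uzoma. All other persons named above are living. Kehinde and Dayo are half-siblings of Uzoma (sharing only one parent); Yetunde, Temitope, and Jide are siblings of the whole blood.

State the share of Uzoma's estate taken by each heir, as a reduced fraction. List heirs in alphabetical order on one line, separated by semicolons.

Chukwudi 1/8; Dayo 1/8; Jide 1/4; Kehinde 1/8; Ngozi 1/16; Ronke 1/16; Yetunde 1/4

No spouse, descendants, or parent survives, so the estate passes to Uzoma's siblings per stirpes.
Half-blood siblings count for one-half the weight of whole-blood siblings at the initial division.
Dividing 1 in proportion to weights (total weight 4): Yetunde (weight 1) → 1/4; Kehinde (weight 1/2) → 1/8; Temitope (weight 1) → 1/4; Jide (weight 1) → 1/4; Dayo (weight 1/2) → 1/8.
Yetunde is living and takes 1/4.
Kehinde is living and takes 1/8.
Temitope predeceased; the 1/4 allotted to Temitope's branch passes to Temitope's issue by representation.
The 1/4 is divided into 2 equal shares of 1/8 among Chukwudi, Chidinma.
Chukwudi is living and takes 1/8.
Chidinma predeceased; the 1/8 allotted to Chidinma's branch passes to Chidinma's issue by representation.
The 1/8 is divided into 2 equal shares of 1/16 among Ngozi, Ronke.
Ngozi is living and takes 1/16.
Ronke is living and takes 1/16.
Jide is living and takes 1/4.
Dayo is living and takes 1/8.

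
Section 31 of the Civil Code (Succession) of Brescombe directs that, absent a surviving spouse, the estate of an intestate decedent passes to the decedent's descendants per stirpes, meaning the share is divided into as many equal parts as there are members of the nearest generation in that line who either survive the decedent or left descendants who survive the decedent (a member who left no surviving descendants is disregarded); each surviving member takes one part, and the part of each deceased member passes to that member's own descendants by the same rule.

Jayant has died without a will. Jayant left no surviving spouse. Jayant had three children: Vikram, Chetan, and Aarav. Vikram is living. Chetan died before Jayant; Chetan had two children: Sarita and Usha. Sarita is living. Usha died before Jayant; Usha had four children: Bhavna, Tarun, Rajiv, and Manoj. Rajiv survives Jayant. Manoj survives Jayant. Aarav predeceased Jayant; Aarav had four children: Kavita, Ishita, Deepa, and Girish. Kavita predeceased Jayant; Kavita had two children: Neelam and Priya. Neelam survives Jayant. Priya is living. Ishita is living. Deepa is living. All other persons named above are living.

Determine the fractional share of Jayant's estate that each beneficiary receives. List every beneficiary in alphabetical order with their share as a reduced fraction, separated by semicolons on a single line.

Bhavna 1/24; Deepa 1/12; Girish 1/12; Ishita 1/12; Manoj 1/24; Neelam 1/24; Priya 1/24; Rajiv 1/24; Sarita 1/6; Tarun 1/24; Vikram 1/3

There is no surviving spouse, so the entire estate passes to Jayant's descendants per stirpes.
The estate is divided into 3 equal shares of 1/3 among Vikram, Chetan, Aarav.
Vikram is living and takes 1/3.
Chetan predeceased; the 1/3 allotted to Chetan's branch passes to Chetan's issue by representation.
The 1/3 is divided into 2 equal shares of 1/6 among Sarita, Usha.
Sarita is living and takes 1/6.
Usha predeceased; the 1/6 allotted to Usha's branch passes to Usha's issue by representation.
The 1/6 is divided into 4 equal shares of 1/24 among Bhavna, Tarun, Rajiv, Manoj.
Bhavna is living and takes 1/24.
Tarun is living and takes 1/24.
Rajiv is living and takes 1/24.
Manoj is living and takes 1/24.
Aarav predeceased; the 1/3 allotted to Aarav's branch passes to Aarav's issue by representation.
The 1/3 is divided into 4 equal shares of 1/12 among Kavita, Ishita, Deepa, Girish.
Kavita predeceased; the 1/12 allotted to Kavita's branch passes to Kavita's issue by representation.
The 1/12 is divided into 2 equal shares of 1/24 among Neelam, Priya.
Neelam is living and takes 1/24.
Priya is living and takes 1/24.
Ishita is living and takes 1/12.
Deepa is living and takes 1/12.
Girish is living and takes 1/12.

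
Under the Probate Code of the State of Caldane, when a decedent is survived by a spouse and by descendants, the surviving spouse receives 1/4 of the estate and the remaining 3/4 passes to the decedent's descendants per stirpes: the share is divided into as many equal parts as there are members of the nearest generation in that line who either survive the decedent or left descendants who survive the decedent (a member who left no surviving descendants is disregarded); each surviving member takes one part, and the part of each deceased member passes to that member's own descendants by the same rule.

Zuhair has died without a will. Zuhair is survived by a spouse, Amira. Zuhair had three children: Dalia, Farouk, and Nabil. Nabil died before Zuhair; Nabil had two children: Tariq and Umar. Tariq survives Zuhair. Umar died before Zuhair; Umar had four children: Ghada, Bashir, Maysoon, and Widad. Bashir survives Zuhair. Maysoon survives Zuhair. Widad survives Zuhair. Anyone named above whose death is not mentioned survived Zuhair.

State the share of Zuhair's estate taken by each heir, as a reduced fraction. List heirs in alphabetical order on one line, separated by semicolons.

Amira, as surviving spouse, takes 1/4.
The remaining 3/4 passes to Zuhair's descendants per stirpes.
The 3/4 is divided into 3 equal shares of 1/4 among Dalia, Farouk, Nabil.
Dalia is living and takes 1/4.
Farouk is living and takes 1/4.
Nabil predeceased; the 1/4 allotted to Nabil's branch passes to Nabil's issue by representation.
The 1/4 is divided into 2 equal shares of 1/8 among Tariq, Umar.
Tariq is living and takes 1/8.
Umar predeceased; the 1/8 allotted to Umar's branch passes to Umar's issue by representation.
The 1/8 is divided into 4 equal shares of 1/32 among Ghada, Bashir, Maysoon, Widad.
Ghada is living and takes 1/32.
Bashir is living and takes 1/32.
Maysoon is living and takes 1/32.
Widad is living and takes 1/32.

Amira 1/4; Bashir 1/32; Dalia 1/4; Farouk 1/4; Ghada 1/32; Maysoon 1/32; Tariq 1/8; Widad 1/32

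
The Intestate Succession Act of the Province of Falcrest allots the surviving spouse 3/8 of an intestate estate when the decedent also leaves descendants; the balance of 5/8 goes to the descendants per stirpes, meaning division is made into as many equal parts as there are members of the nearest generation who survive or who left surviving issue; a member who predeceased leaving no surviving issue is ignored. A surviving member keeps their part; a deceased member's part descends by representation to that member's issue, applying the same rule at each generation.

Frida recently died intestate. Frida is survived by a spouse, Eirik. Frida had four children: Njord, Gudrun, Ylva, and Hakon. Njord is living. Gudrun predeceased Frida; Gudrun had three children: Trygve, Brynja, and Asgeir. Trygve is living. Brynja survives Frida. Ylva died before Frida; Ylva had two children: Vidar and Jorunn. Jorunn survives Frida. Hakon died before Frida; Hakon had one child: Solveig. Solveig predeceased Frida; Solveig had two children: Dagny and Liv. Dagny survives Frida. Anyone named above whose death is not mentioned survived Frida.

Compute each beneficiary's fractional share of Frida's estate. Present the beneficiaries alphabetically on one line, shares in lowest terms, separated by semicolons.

Asgeir 5/96; Brynja 5/96; Dagny 5/64; Eirik 3/8; Jorunn 5/64; Liv 5/64; Njord 5/32; Trygve 5/96; Vidar 5/64

Eirik, as surviving spouse, takes 3/8.
The remaining 5/8 passes to Frida's descendants per stirpes.
The 5/8 is divided into 4 equal shares of 5/32 among Njord, Gudrun, Ylva, Hakon.
Njord is living and takes 5/32.
Gudrun predeceased; the 5/32 allotted to Gudrun's branch passes to Gudrun's issue by representation.
The 5/32 is divided into 3 equal shares of 5/96 among Trygve, Brynja, Asgeir.
Trygve is living and takes 5/96.
Brynja is living and takes 5/96.
Asgeir is living and takes 5/96.
Ylva predeceased; the 5/32 allotted to Ylva's branch passes to Ylva's issue by representation.
The 5/32 is divided into 2 equal shares of 5/64 among Vidar, Jorunn.
Vidar is living and takes 5/64.
Jorunn is living and takes 5/64.
Hakon predeceased; the 5/32 allotted to Hakon's branch passes to Hakon's issue by representation.
Solveig's line is the sole branch at this level, so the full 5/32 passes to Solveig's issue by representation.
The 5/32 is divided into 2 equal shares of 5/64 among Dagny, Liv.
Dagny is living and takes 5/64.
Liv is living and takes 5/64.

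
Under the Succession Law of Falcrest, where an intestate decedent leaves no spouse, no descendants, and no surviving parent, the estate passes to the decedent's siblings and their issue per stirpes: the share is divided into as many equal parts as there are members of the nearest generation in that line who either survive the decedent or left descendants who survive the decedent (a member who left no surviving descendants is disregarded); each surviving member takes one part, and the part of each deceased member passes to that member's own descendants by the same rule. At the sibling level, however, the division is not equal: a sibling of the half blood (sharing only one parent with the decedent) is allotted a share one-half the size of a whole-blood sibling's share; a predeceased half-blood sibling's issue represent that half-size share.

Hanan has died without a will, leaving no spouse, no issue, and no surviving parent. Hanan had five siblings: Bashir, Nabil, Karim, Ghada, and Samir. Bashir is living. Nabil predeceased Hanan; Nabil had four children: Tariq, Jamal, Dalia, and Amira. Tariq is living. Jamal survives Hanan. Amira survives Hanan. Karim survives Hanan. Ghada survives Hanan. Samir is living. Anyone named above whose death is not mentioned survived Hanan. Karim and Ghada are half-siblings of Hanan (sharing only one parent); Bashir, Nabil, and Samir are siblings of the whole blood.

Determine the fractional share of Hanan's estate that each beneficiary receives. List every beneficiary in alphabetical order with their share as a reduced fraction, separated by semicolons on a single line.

No spouse, descendants, or parent survives, so the estate passes to Hanan's siblings per stirpes.
Half-blood siblings count for one-half the weight of whole-blood siblings at the initial division.
Dividing 1 in proportion to weights (total weight 4): Bashir (weight 1) → 1/4; Nabil (weight 1) → 1/4; Karim (weight 1/2) → 1/8; Ghada (weight 1/2) → 1/8; Samir (weight 1) → 1/4.
Bashir is living and takes 1/4.
Nabil predeceased; the 1/4 allotted to Nabil's branch passes to Nabil's issue by representation.
The 1/4 is divided into 4 equal shares of 1/16 among Tariq, Jamal, Dalia, Amira.
Tariq is living and takes 1/16.
Jamal is living and takes 1/16.
Dalia is living and takes 1/16.
Amira is living and takes 1/16.
Karim is living and takes 1/8.
Ghada is living and takes 1/8.
Samir is living and takes 1/4.

Amira 1/16; Bashir 1/4; Dalia 1/16; Ghada 1/8; Jamal 1/16; Karim 1/8; Samir 1/4; Tariq 1/16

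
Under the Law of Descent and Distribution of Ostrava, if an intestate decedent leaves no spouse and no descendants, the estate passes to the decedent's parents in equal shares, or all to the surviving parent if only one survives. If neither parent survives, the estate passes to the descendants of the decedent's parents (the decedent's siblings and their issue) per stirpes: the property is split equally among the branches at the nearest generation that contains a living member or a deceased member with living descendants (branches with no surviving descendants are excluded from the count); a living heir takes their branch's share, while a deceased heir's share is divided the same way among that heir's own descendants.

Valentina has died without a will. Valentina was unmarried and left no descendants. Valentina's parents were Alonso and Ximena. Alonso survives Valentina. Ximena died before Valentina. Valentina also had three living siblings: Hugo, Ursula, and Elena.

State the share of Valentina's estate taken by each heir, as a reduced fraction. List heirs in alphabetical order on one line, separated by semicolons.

Alonso 1

Only one parent, Alonso, survives, so Alonso takes the entire estate. The siblings take nothing because a surviving parent has priority.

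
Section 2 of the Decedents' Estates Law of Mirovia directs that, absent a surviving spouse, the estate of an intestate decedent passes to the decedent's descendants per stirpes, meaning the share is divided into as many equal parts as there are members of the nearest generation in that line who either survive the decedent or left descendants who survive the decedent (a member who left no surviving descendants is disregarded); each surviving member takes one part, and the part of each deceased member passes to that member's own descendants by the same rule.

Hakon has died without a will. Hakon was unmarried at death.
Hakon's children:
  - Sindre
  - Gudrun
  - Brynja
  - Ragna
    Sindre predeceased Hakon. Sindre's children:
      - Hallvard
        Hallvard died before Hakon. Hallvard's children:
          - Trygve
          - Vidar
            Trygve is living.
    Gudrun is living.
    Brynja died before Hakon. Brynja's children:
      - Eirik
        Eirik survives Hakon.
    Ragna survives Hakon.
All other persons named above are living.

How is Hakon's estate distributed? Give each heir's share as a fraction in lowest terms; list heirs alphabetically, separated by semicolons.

Eirik 1/4; Gudrun 1/4; Ragna 1/4; Trygve 1/8; Vidar 1/8

There is no surviving spouse, so the entire estate passes to Hakon's descendants per stirpes.
The estate is divided into 4 equal shares of 1/4 among Sindre, Gudrun, Brynja, Ragna.
Sindre predeceased; the 1/4 allotted to Sindre's branch passes to Sindre's issue by representation.
Hallvard's line is the sole branch at this level, so the full 1/4 passes to Hallvard's issue by representation.
The 1/4 is divided into 2 equal shares of 1/8 among Trygve, Vidar.
Trygve is living and takes 1/8.
Vidar is living and takes 1/8.
Gudrun is living and takes 1/4.
Brynja predeceased; the 1/4 allotted to Brynja's branch passes to Brynja's issue by representation.
Eirik is the sole taker at this level and receives the full 1/4.
Ragna is living and takes 1/4.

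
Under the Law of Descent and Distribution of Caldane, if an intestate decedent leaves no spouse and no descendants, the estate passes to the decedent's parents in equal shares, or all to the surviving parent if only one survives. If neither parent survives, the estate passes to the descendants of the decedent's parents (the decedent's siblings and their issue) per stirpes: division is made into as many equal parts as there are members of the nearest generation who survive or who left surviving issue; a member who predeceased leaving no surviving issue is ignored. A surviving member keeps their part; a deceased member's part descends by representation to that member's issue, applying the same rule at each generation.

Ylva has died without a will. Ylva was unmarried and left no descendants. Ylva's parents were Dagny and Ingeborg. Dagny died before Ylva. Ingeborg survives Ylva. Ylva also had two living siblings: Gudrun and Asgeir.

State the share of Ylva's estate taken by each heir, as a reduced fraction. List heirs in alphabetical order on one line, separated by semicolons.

Ingeborg 1

Only one parent, Ingeborg, survives, so Ingeborg takes the entire estate. The siblings take nothing because a surviving parent has priority.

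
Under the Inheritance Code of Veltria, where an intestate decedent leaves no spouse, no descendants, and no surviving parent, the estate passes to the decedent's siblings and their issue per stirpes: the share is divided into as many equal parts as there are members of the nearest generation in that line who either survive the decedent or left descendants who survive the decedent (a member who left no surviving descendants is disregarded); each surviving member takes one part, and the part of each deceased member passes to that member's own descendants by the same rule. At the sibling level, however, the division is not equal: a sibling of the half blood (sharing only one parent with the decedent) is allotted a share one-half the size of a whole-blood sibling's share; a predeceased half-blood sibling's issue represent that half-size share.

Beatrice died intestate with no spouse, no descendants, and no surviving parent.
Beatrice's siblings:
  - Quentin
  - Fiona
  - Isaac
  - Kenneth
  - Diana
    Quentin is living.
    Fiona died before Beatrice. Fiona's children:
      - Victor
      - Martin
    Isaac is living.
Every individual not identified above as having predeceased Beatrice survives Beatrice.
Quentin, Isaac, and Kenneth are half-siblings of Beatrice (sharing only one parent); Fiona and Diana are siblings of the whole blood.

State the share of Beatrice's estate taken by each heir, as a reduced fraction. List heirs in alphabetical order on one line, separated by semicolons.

Diana 2/7; Isaac 1/7; Kenneth 1/7; Martin 1/7; Quentin 1/7; Victor 1/7

No spouse, descendants, or parent survives, so the estate passes to Beatrice's siblings per stirpes.
Half-blood siblings count for one-half the weight of whole-blood siblings at the initial division.
Dividing 1 in proportion to weights (total weight 7/2): Quentin (weight 1/2) → 1/7; Fiona (weight 1) → 2/7; Isaac (weight 1/2) → 1/7; Kenneth (weight 1/2) → 1/7; Diana (weight 1) → 2/7.
Quentin is living and takes 1/7.
Fiona predeceased; the 2/7 allotted to Fiona's branch passes to Fiona's issue by representation.
The 2/7 is divided into 2 equal shares of 1/7 among Victor, Martin.
Victor is living and takes 1/7.
Martin is living and takes 1/7.
Isaac is living and takes 1/7.
Kenneth is living and takes 1/7.
Diana is living and takes 2/7.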